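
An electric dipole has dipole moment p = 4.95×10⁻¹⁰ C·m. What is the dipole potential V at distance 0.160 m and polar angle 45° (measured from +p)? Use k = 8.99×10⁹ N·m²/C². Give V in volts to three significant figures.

V ≈ 123 V

The dipole potential is V = kp cosθ / r².
V = (8.99×10⁹)(4.95×10⁻¹⁰)·cos45° / (0.160)² = 122.9 V.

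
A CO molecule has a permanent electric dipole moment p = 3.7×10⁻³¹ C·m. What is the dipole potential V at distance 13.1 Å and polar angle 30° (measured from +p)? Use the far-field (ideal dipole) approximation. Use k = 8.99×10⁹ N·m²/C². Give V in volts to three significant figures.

V ≈ 0.00168 V

The dipole potential is V = kp cosθ / r².
V = (8.99×10⁹)(3.70×10⁻³¹)·cos30° / (1.31×10⁻⁹)² = 0.001679 V.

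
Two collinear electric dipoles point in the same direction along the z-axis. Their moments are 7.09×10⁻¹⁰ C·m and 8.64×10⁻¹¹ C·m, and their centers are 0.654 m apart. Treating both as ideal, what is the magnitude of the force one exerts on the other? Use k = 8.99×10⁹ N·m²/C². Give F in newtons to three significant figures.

F ≈ 1.81×10⁻⁸ N

On-axis field of dipole 1 at distance r: E = 2kp₁/r³. Force on dipole 2 is F = p₂·dE/dr (gradient along axis).
dE/dr = −6kp₁/r⁴, so |F| = 6kp₁p₂/r⁴ (attractive for aligned moments).
F = 6(8.99×10⁹)(7.09×10⁻¹⁰)(8.64×10⁻¹¹)/(0.654)⁴ = 1.806×10⁻⁸ N.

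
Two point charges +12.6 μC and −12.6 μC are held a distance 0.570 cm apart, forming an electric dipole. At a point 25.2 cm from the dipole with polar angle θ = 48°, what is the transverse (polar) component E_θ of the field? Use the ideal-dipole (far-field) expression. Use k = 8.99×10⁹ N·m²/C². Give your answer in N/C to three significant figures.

E_θ ≈ 3.00×10⁴ N/C

Dipole moment p = qd = (1.26×10⁻⁵ C)(0.00570 m) = 7.182×10⁻⁸ C·m.
For a dipole, E_θ = (kp sinθ)/r³.
kp/r³ = (8.99×10⁹)(7.182×10⁻⁸)/(0.252)³ = 4.035×10⁴ N/C.
E_θ = 4.035×10⁴·sin48° = 2.998×10⁴ N/C.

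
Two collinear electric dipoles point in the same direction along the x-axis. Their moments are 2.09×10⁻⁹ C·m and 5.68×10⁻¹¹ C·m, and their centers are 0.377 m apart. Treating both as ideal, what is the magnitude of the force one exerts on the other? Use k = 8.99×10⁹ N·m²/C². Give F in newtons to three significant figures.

F ≈ 3.17×10⁻⁷ N

On-axis field of dipole 1 at distance r: E = 2kp₁/r³. Force on dipole 2 is F = p₂·dE/dr (gradient along axis).
dE/dr = −6kp₁/r⁴, so |F| = 6kp₁p₂/r⁴ (attractive for aligned moments).
F = 6(8.99×10⁹)(2.09×10⁻⁹)(5.68×10⁻¹¹)/(0.377)⁴ = 3.170×10⁻⁷ N.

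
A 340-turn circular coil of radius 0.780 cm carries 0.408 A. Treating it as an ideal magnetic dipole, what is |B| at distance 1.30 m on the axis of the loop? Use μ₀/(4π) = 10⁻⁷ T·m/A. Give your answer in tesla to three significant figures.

B ≈ 2.41×10⁻⁹ T

m = NIA = NIπa² = 340·(0.408)·π·(0.00780)² = 0.02651 A·m².
On axis B = (μ₀/4π)·2m/r³.
B = 2·(10⁻⁷)·(0.02651) / (1.30)³ = 2.413×10⁻⁹ T.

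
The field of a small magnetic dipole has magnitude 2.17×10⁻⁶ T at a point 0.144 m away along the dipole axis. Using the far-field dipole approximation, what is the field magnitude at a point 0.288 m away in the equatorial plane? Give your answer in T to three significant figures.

B ≈ 1.36×10⁻⁷ T

Dipole fields scale as 1/r³ in the far field.
The axial field is twice the equatorial field at the same r, so the geometry factor is 1/2.
B₂ = B₁ · (1/2) · (r₁/r₂)³ = 2.17×10⁻⁶ · 0.5 · (0.144/0.288)³.
(r₁/r₂)³ = (0.5)³ = 0.125.
B₂ ≈ 1.356×10⁻⁷ T.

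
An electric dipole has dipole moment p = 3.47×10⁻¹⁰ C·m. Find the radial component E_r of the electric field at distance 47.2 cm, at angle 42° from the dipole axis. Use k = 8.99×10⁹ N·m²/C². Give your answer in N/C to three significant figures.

For a dipole, E_r = (2kp cosθ)/r³.
kp/r³ = (8.99×10⁹)(3.47×10⁻¹⁰)/(0.472)³ = 29.67 N/C.
E_r = 2·29.67·cos42° = 44.09 N/C.

E_r ≈ 44.1 N/C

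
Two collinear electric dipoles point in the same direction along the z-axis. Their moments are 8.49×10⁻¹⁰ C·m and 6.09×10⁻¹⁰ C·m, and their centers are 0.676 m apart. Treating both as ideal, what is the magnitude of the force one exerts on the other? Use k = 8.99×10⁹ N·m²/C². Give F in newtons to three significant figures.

F ≈ 1.34×10⁻⁷ N

On-axis field of dipole 1 at distance r: E = 2kp₁/r³. Force on dipole 2 is F = p₂·dE/dr (gradient along axis).
dE/dr = −6kp₁/r⁴, so |F| = 6kp₁p₂/r⁴ (attractive for aligned moments).
F = 6(8.99×10⁹)(8.49×10⁻¹⁰)(6.09×10⁻¹⁰)/(0.676)⁴ = 1.336×10⁻⁷ N.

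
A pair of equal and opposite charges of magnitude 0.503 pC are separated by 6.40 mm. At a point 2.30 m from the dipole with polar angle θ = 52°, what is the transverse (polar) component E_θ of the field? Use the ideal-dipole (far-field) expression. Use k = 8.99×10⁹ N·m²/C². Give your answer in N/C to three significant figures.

Dipole moment p = qd = (5.03×10⁻¹³ C)(0.00640 m) = 3.219×10⁻¹⁵ C·m.
For a dipole, E_θ = (kp sinθ)/r³.
kp/r³ = (8.99×10⁹)(3.219×10⁻¹⁵)/(2.30)³ = 2.378×10⁻⁶ N/C.
E_θ = 2.378×10⁻⁶·sin52° = 1.874×10⁻⁶ N/C.

E_θ ≈ 1.87×10⁻⁶ N/C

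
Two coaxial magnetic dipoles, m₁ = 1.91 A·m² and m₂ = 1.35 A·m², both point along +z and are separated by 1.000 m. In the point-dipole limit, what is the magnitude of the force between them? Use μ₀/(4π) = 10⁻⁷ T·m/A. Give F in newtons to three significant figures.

On-axis B of dipole 1: B = (μ₀/4π)·2m₁/r³. Force on dipole 2: F = m₂·dB/dr.
dB/dr = −(μ₀/4π)·6m₁/r⁴, so |F| = (μ₀/4π)·6m₁m₂/r⁴.
F = 6(10⁻⁷)(1.91)(1.35)/(1.00)⁴ = 1.547×10⁻⁶ N.

F ≈ 1.55×10⁻⁶ N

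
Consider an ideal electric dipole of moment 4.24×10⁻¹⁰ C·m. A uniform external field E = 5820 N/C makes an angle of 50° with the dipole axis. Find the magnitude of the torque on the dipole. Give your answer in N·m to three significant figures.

τ ≈ 1.89×10⁻⁶ N·m

Torque on an electric dipole: τ = pE sinθ.
τ = (4.24×10⁻¹⁰)(5820)·sin50° = 1.890×10⁻⁶ N·m.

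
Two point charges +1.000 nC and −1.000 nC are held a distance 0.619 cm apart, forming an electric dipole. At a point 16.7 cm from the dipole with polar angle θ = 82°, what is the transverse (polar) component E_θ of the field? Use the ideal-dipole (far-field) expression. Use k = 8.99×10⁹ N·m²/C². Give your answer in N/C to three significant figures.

E_θ ≈ 11.8 N/C

Dipole moment p = qd = (1.00×10⁻⁹ C)(0.00619 m) = 6.19×10⁻¹² C·m.
For a dipole, E_θ = (kp sinθ)/r³.
kp/r³ = (8.99×10⁹)(6.19×10⁻¹²)/(0.167)³ = 11.95 N/C.
E_θ = 11.95·sin82° = 11.83 N/C.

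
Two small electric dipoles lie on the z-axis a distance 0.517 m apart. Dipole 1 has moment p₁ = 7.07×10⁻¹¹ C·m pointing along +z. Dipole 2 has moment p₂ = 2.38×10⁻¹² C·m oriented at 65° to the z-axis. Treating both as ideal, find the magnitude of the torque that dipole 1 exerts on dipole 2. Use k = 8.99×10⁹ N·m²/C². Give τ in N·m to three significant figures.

τ ≈ 1.98×10⁻¹¹ N·m

The second dipole sits on the axis of the first, so the field there is axial: E₁ = 2kp₁/r³ along +z.
E₁ = 2(8.99×10⁹)(7.07×10⁻¹¹)/(0.517)³ = 9.199 N/C.
Torque on the second dipole: τ = p₂ E₁ sinθ.
τ = (2.38×10⁻¹²)(9.199)·sin65° = 1.984×10⁻¹¹ N·m.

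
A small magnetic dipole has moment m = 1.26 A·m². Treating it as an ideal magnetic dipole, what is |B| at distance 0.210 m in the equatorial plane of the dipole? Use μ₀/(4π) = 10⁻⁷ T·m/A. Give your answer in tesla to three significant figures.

B ≈ 1.36×10⁻⁵ T

In the equatorial plane B = (μ₀/4π)·m/r³ (half the axial value).
B = (10⁻⁷)·(1.26) / (0.210)³ = 1.361×10⁻⁵ T.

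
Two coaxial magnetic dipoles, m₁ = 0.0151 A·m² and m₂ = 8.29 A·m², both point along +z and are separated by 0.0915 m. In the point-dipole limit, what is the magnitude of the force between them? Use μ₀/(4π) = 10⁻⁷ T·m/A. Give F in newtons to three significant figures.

F ≈ 0.00107 N

On-axis B of dipole 1: B = (μ₀/4π)·2m₁/r³. Force on dipole 2: F = m₂·dB/dr.
dB/dr = −(μ₀/4π)·6m₁/r⁴, so |F| = (μ₀/4π)·6m₁m₂/r⁴.
F = 6(10⁻⁷)(0.0151)(8.29)/(0.0915)⁴ = 0.001072 N.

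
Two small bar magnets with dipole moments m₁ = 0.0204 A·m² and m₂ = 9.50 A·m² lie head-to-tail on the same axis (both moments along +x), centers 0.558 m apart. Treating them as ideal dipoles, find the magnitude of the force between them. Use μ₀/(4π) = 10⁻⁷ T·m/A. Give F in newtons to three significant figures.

On-axis B of dipole 1: B = (μ₀/4π)·2m₁/r³. Force on dipole 2: F = m₂·dB/dr.
dB/dr = −(μ₀/4π)·6m₁/r⁴, so |F| = (μ₀/4π)·6m₁m₂/r⁴.
F = 6(10⁻⁷)(0.0204)(9.50)/(0.558)⁴ = 1.199×10⁻⁶ N.

F ≈ 1.20×10⁻⁶ N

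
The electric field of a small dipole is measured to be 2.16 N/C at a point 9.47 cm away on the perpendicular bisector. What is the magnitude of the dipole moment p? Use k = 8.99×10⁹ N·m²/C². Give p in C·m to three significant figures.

In the equatorial plane E = kp/r³, so p = Er³/(k).
p = (2.16)·(0.0947)³ / (8.99×10⁹) = 2.041×10⁻¹³ C·m.

p ≈ 2.04×10⁻¹³ C·m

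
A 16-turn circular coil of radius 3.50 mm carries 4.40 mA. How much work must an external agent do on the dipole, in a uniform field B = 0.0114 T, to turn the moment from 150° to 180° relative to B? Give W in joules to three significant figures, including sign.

W ≈ 4.14×10⁻⁹ J

m = NIA = NIπa² = 16·(0.00440)·π·(0.00350)² = 2.709×10⁻⁶ A·m².
W_ext = ΔU = −mB cosθ₂ + mB cosθ₁ = mB(cosθ₁ − cosθ₂).
W = (2.709×10⁻⁶)(0.0114)·(cos150° − cos180°) = (3.088×10⁻⁸)·(+0.1340) = 4.137×10⁻⁹ J.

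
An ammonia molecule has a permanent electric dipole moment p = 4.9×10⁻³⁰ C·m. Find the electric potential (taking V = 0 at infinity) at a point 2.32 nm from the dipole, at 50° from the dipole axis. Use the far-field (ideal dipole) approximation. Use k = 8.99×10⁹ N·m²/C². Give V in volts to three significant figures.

The dipole potential is V = kp cosθ / r².
V = (8.99×10⁹)(4.90×10⁻³⁰)·cos50° / (2.32×10⁻⁹)² = 0.005261 V.

V ≈ 0.00526 V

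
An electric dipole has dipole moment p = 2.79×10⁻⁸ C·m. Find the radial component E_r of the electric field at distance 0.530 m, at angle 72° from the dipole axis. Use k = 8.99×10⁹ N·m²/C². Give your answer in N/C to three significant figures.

For a dipole, E_r = (2kp cosθ)/r³.
kp/r³ = (8.99×10⁹)(2.79×10⁻⁸)/(0.530)³ = 1685 N/C.
E_r = 2·1685·cos72° = 1041 N/C.

E_r ≈ 1040 N/C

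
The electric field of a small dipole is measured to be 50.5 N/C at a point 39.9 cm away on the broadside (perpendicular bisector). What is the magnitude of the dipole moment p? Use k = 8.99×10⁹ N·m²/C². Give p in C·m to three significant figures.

p ≈ 3.57×10⁻¹⁰ C·m

In the equatorial plane E = kp/r³, so p = Er³/(k).
p = (50.5)·(0.399)³ / (8.99×10⁹) = 3.568×10⁻¹⁰ C·m.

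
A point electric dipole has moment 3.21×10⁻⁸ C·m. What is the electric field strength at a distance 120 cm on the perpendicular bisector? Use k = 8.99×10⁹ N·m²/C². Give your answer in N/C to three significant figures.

In the equatorial plane E = kp/r³.
E = (8.99×10⁹)(3.21×10⁻⁸) / (1.20)³ = 167.0 N/C.

E ≈ 167 N/C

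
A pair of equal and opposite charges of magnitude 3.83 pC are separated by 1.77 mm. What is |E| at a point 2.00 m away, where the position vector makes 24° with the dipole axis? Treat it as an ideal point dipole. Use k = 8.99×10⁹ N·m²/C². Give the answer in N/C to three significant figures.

Dipole moment p = qd = (3.83×10⁻¹² C)(0.00177 m) = 6.779×10⁻¹⁵ C·m.
At angle θ the dipole field magnitude is E = (kp/r³)·√(1 + 3cos²θ).
kp/r³ = (8.99×10⁹)(6.779×10⁻¹⁵) / (2.00)³ = 7.618×10⁻⁶ N/C.
√(1 + 3cos²24°) = √(1 + 3·0.8346) = √3.5037 ≈ 1.8718.
E ≈ 7.618×10⁻⁶ × 1.872 = 1.426×10⁻⁵ N/C.

E ≈ 1.43×10⁻⁵ N/C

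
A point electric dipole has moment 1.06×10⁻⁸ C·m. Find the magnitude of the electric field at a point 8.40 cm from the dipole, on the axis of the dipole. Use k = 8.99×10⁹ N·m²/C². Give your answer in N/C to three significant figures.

On the dipole axis E = 2kp/r³.
E = 2·(8.99×10⁹)(1.06×10⁻⁸) / (0.0840)³ = 3.216×10⁵ N/C.

E ≈ 3.22×10⁵ N/C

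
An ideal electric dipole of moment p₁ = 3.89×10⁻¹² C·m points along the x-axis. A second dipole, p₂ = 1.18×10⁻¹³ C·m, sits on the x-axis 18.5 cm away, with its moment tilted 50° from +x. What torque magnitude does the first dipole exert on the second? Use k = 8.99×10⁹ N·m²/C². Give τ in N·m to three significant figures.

τ ≈ 9.99×10⁻¹³ N·m

The second dipole sits on the axis of the first, so the field there is axial: E₁ = 2kp₁/r³ along +x.
E₁ = 2(8.99×10⁹)(3.89×10⁻¹²)/(0.185)³ = 11.05 N/C.
Torque on the second dipole: τ = p₂ E₁ sinθ.
τ = (1.18×10⁻¹³)(11.05)·sin50° = 9.985×10⁻¹³ N·m.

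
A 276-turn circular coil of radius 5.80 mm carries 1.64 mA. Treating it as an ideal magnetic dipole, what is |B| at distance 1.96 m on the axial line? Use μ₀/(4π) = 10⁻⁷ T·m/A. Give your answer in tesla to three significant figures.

B ≈ 1.27×10⁻¹² T

m = NIA = NIπa² = 276·(0.00164)·π·(0.00580)² = 4.784×10⁻⁵ A·m².
On axis B = (μ₀/4π)·2m/r³.
B = 2·(10⁻⁷)·(4.784×10⁻⁵) / (1.96)³ = 1.271×10⁻¹² T.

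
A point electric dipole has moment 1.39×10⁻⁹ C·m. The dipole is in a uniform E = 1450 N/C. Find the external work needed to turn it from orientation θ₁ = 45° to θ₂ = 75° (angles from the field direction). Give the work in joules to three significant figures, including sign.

W_ext = ΔU = U(θ₂) − U(θ₁) = −pE cosθ₂ − (−pE cosθ₁) = pE(cosθ₁ − cosθ₂).
W = (1.39×10⁻⁹)(1450)·(cos45° − cos75°) = (2.016×10⁻⁶)·(+0.4483) = 9.035×10⁻⁷ J.

W ≈ 9.04×10⁻⁷ J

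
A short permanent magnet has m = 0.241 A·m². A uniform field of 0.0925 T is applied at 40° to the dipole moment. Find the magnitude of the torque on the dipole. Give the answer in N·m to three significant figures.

Torque on a magnetic dipole: τ = mB sinθ.
τ = (0.241)(0.0925)·sin40° = 0.01433 N·m.

τ ≈ 0.0143 N·m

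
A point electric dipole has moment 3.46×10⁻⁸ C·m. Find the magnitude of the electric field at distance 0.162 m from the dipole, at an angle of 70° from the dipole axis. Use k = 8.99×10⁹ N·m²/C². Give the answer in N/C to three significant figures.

E ≈ 8.50×10⁴ N/C

At angle θ the dipole field magnitude is E = (kp/r³)·√(1 + 3cos²θ).
kp/r³ = (8.99×10⁹)(3.46×10⁻⁸) / (0.162)³ = 7.316×10⁴ N/C.
√(1 + 3cos²70°) = √(1 + 3·0.1170) = √1.3509 ≈ 1.1623.
E ≈ 7.316×10⁴ × 1.162 = 8.504×10⁴ N/C.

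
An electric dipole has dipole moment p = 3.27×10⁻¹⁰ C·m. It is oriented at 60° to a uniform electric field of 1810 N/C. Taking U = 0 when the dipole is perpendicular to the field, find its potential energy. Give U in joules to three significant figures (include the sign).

U = −p·E = −pE cosθ.
U = −(3.27×10⁻¹⁰)(1810)·cos60° = -2.959×10⁻⁷ J.

U ≈ -2.96×10⁻⁷ J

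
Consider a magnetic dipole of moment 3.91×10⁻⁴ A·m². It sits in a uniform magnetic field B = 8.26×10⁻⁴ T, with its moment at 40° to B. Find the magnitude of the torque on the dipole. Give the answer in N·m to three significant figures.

Torque on a magnetic dipole: τ = mB sinθ.
τ = (3.91×10⁻⁴)(8.26×10⁻⁴)·sin40° = 2.076×10⁻⁷ N·m.

τ ≈ 2.08×10⁻⁷ N·m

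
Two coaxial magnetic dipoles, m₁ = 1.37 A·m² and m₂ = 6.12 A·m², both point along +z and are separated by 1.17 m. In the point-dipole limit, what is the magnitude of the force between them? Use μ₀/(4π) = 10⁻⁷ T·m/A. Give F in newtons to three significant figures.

F ≈ 2.68×10⁻⁶ N

On-axis B of dipole 1: B = (μ₀/4π)·2m₁/r³. Force on dipole 2: F = m₂·dB/dr.
dB/dr = −(μ₀/4π)·6m₁/r⁴, so |F| = (μ₀/4π)·6m₁m₂/r⁴.
F = 6(10⁻⁷)(1.37)(6.12)/(1.17)⁴ = 2.685×10⁻⁶ N.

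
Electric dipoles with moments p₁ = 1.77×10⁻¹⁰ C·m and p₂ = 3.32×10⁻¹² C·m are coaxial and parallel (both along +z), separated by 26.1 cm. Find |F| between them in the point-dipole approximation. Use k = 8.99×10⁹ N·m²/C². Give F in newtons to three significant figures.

F ≈ 6.83×10⁻⁹ N

On-axis field of dipole 1 at distance r: E = 2kp₁/r³. Force on dipole 2 is F = p₂·dE/dr (gradient along axis).
dE/dr = −6kp₁/r⁴, so |F| = 6kp₁p₂/r⁴ (attractive for aligned moments).
F = 6(8.99×10⁹)(1.77×10⁻¹⁰)(3.32×10⁻¹²)/(0.261)⁴ = 6.831×10⁻⁹ N.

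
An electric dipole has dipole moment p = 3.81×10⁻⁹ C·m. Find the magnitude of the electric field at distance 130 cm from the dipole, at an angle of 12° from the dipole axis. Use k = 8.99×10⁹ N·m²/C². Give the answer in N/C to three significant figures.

At angle θ the dipole field magnitude is E = (kp/r³)·√(1 + 3cos²θ).
kp/r³ = (8.99×10⁹)(3.81×10⁻⁹) / (1.30)³ = 15.59 N/C.
√(1 + 3cos²12°) = √(1 + 3·0.9568) = √3.8703 ≈ 1.9673.
E ≈ 15.59 × 1.967 = 30.67 N/C.

E ≈ 30.7 N/C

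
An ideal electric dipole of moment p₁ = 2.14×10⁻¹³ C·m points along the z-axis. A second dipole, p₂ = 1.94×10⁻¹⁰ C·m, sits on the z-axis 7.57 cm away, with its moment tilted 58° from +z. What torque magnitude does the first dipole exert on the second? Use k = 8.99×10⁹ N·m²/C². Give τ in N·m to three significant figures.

The second dipole sits on the axis of the first, so the field there is axial: E₁ = 2kp₁/r³ along +z.
E₁ = 2(8.99×10⁹)(2.14×10⁻¹³)/(0.0757)³ = 8.870 N/C.
Torque on the second dipole: τ = p₂ E₁ sinθ.
τ = (1.94×10⁻¹⁰)(8.870)·sin58° = 1.459×10⁻⁹ N·m.

τ ≈ 1.46×10⁻⁹ N·m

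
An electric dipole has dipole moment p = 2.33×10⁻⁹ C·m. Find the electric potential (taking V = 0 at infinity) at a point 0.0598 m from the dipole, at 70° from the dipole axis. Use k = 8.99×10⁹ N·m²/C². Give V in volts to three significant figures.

V ≈ 2000 V

The dipole potential is V = kp cosθ / r².
V = (8.99×10⁹)(2.33×10⁻⁹)·cos70° / (0.0598)² = 2003 V.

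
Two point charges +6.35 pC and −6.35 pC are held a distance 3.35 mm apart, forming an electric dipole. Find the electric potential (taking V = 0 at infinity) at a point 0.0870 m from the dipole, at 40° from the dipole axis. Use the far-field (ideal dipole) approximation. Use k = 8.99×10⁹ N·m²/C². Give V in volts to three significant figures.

Dipole moment p = qd = (6.35×10⁻¹² C)(0.00335 m) = 2.127×10⁻¹⁴ C·m.
The dipole potential is V = kp cosθ / r².
V = (8.99×10⁹)(2.127×10⁻¹⁴)·cos40° / (0.0870)² = 0.01935 V.

V ≈ 0.0194 V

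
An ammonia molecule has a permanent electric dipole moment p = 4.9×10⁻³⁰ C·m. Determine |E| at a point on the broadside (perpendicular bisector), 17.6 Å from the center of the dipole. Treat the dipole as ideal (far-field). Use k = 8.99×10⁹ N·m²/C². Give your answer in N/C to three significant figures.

On the perpendicular bisector E = kp/r³ (half the axial value at the same distance).
E = (8.99×10⁹)(4.90×10⁻³⁰) / (1.76×10⁻⁹)³ = 8.080×10⁶ N/C.

E ≈ 8.08×10⁶ N/C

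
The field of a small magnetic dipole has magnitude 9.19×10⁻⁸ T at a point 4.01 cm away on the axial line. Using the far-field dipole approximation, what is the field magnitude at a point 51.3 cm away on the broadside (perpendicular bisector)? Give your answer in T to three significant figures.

B ≈ 2.19×10⁻¹¹ T

Dipole fields scale as 1/r³ in the far field.
The axial field is twice the equatorial field at the same r, so the geometry factor is 1/2.
B₂ = B₁ · (1/2) · (r₁/r₂)³ = 9.19×10⁻⁸ · 0.5 · (4.01/51.3)³.
(r₁/r₂)³ = (0.07817)³ = 0.0004776.
B₂ ≈ 2.195×10⁻¹¹ T.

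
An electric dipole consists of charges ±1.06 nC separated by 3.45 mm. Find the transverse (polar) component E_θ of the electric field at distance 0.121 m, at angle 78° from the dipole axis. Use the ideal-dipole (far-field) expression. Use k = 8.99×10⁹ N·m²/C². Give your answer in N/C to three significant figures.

E_θ ≈ 18.2 N/C

Dipole moment p = qd = (1.06×10⁻⁹ C)(0.00345 m) = 3.657×10⁻¹² C·m.
For a dipole, E_θ = (kp sinθ)/r³.
kp/r³ = (8.99×10⁹)(3.657×10⁻¹²)/(0.121)³ = 18.56 N/C.
E_θ = 18.56·sin78° = 18.15 N/C.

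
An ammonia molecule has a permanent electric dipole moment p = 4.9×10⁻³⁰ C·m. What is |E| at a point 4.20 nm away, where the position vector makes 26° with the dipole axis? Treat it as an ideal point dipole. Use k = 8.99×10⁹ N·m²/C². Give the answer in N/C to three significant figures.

At angle θ the dipole field magnitude is E = (kp/r³)·√(1 + 3cos²θ).
kp/r³ = (8.99×10⁹)(4.90×10⁻³⁰) / (4.20×10⁻⁹)³ = 5.946×10⁵ N/C.
√(1 + 3cos²26°) = √(1 + 3·0.8078) = √3.4235 ≈ 1.8503.
E ≈ 5.946×10⁵ × 1.850 = 1.100×10⁶ N/C.

E ≈ 1.10×10⁶ N/C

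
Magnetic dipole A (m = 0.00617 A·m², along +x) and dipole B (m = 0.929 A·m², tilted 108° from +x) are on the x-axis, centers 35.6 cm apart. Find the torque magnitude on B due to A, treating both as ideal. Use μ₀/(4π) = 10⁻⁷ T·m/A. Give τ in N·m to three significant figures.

Dipole B is on the axis of dipole A, so B₁ there is axial: B₁ = (μ₀/4π)·2m₁/r³ along +x.
B₁ = 2(10⁻⁷)(0.00617)/(0.356)³ = 2.735×10⁻⁸ T.
τ = m₂ B₁ sinθ.
τ = (0.929)(2.735×10⁻⁸)·sin108° = 2.417×10⁻⁸ N·m.

τ ≈ 2.42×10⁻⁸ N·m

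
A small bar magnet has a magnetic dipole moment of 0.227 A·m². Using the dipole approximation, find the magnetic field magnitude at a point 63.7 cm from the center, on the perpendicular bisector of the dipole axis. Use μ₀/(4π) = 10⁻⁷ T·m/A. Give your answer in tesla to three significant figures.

In the equatorial plane B = (μ₀/4π)·m/r³ (half the axial value).
B = (10⁻⁷)·(0.227) / (0.637)³ = 8.782×10⁻⁸ T.

B ≈ 8.78×10⁻⁸ T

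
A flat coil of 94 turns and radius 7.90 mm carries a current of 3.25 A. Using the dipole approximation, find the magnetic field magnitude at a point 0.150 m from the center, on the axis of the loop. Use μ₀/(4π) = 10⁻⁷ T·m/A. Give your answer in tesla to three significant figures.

m = NIA = NIπa² = 94·(3.25)·π·(0.00790)² = 0.0599 A·m².
On axis B = (μ₀/4π)·2m/r³.
B = 2·(10⁻⁷)·(0.0599) / (0.150)³ = 3.550×10⁻⁶ T.

B ≈ 3.55×10⁻⁶ T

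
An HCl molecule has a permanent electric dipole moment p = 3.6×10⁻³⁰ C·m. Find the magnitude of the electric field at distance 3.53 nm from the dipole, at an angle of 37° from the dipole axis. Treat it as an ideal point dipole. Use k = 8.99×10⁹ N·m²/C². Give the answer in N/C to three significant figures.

E ≈ 1.26×10⁶ N/C

At angle θ the dipole field magnitude is E = (kp/r³)·√(1 + 3cos²θ).
kp/r³ = (8.99×10⁹)(3.60×10⁻³⁰) / (3.53×10⁻⁹)³ = 7.358×10⁵ N/C.
√(1 + 3cos²37°) = √(1 + 3·0.6378) = √2.9135 ≈ 1.7069.
E ≈ 7.358×10⁵ × 1.707 = 1.256×10⁶ N/C.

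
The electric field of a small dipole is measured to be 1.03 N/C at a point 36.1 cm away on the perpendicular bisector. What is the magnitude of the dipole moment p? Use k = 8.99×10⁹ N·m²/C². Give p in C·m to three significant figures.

In the equatorial plane E = kp/r³, so p = Er³/(k).
p = (1.03)·(0.361)³ / (8.99×10⁹) = 5.390×10⁻¹² C·m.

p ≈ 5.39×10⁻¹² C·m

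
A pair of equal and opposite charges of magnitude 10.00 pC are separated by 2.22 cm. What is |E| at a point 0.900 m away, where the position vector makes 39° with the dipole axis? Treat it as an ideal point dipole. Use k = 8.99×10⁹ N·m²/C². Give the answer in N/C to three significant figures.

Dipole moment p = qd = (1.00×10⁻¹¹ C)(0.0222 m) = 2.22×10⁻¹³ C·m.
At angle θ the dipole field magnitude is E = (kp/r³)·√(1 + 3cos²θ).
kp/r³ = (8.99×10⁹)(2.22×10⁻¹³) / (0.900)³ = 0.002738 N/C.
√(1 + 3cos²39°) = √(1 + 3·0.6040) = √2.8119 ≈ 1.6769.
E ≈ 0.002738 × 1.677 = 0.004591 N/C.

E ≈ 0.00459 N/C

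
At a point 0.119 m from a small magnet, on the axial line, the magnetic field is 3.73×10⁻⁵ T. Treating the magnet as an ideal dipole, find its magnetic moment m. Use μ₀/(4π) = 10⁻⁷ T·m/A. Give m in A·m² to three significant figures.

m ≈ 0.314 A·m²

On axis B = (μ₀/4π)·2m/r³, so m = Br³·4π/(μ₀·2).
m = (3.73×10⁻⁵)·(0.119)³ / (2·10⁻⁷) = 0.3143 A·m².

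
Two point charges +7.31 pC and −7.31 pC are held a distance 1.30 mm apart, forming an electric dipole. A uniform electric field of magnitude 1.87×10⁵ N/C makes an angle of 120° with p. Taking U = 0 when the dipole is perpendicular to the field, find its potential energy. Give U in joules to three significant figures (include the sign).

Dipole moment p = qd = (7.31×10⁻¹² C)(0.00130 m) = 9.503×10⁻¹⁵ C·m.
U = −p·E = −pE cosθ.
U = −(9.503×10⁻¹⁵)(1.87×10⁵)·cos120° = 8.885×10⁻¹⁰ J.

U ≈ 8.89×10⁻¹⁰ J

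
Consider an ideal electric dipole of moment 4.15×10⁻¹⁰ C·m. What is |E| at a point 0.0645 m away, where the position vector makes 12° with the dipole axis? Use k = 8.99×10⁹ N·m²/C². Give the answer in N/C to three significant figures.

At angle θ the dipole field magnitude is E = (kp/r³)·√(1 + 3cos²θ).
kp/r³ = (8.99×10⁹)(4.15×10⁻¹⁰) / (0.0645)³ = 1.390×10⁴ N/C.
√(1 + 3cos²12°) = √(1 + 3·0.9568) = √3.8703 ≈ 1.9673.
E ≈ 1.390×10⁴ × 1.967 = 2.735×10⁴ N/C.

E ≈ 2.74×10⁴ N/C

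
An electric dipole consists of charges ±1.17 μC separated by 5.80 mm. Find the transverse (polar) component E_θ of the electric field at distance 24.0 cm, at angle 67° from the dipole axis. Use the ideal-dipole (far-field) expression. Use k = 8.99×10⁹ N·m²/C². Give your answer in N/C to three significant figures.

Dipole moment p = qd = (1.17×10⁻⁶ C)(0.00580 m) = 6.786×10⁻⁹ C·m.
For a dipole, E_θ = (kp sinθ)/r³.
kp/r³ = (8.99×10⁹)(6.786×10⁻⁹)/(0.240)³ = 4413 N/C.
E_θ = 4413·sin67° = 4062 N/C.

E_θ ≈ 4060 N/C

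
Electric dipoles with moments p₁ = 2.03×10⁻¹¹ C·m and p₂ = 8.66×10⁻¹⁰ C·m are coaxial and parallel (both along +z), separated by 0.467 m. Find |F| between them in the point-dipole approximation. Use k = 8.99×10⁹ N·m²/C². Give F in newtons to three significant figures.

F ≈ 1.99×10⁻⁸ N

On-axis field of dipole 1 at distance r: E = 2kp₁/r³. Force on dipole 2 is F = p₂·dE/dr (gradient along axis).
dE/dr = −6kp₁/r⁴, so |F| = 6kp₁p₂/r⁴ (attractive for aligned moments).
F = 6(8.99×10⁹)(2.03×10⁻¹¹)(8.66×10⁻¹⁰)/(0.467)⁴ = 1.994×10⁻⁸ N.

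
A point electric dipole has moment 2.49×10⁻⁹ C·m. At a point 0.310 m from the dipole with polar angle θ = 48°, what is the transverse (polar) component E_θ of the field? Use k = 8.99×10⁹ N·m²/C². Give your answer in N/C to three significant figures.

For a dipole, E_θ = (kp sinθ)/r³.
kp/r³ = (8.99×10⁹)(2.49×10⁻⁹)/(0.310)³ = 751.4 N/C.
E_θ = 751.4·sin48° = 558.4 N/C.

E_θ ≈ 558 N/C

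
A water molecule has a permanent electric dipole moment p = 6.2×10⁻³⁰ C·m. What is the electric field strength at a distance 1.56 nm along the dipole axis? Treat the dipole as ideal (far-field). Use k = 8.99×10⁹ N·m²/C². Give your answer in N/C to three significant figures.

On the dipole axis E = 2kp/r³.
E = 2·(8.99×10⁹)(6.20×10⁻³⁰) / (1.56×10⁻⁹)³ = 2.936×10⁷ N/C.

E ≈ 2.94×10⁷ N/C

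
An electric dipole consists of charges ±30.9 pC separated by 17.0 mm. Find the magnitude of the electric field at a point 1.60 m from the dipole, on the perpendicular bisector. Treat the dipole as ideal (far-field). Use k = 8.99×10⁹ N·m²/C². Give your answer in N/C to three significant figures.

Dipole moment p = qd = (3.09×10⁻¹¹ C)(0.0170 m) = 5.253×10⁻¹³ C·m.
On the perpendicular bisector E = kp/r³ (half the axial value at the same distance).
E = (8.99×10⁹)(5.253×10⁻¹³) / (1.60)³ = 0.001153 N/C.

E ≈ 0.00115 N/C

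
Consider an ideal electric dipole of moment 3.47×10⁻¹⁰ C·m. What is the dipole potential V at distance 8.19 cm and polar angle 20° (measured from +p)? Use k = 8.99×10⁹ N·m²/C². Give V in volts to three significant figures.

The dipole potential is V = kp cosθ / r².
V = (8.99×10⁹)(3.47×10⁻¹⁰)·cos20° / (0.0819)² = 437.0 V.

V ≈ 437 V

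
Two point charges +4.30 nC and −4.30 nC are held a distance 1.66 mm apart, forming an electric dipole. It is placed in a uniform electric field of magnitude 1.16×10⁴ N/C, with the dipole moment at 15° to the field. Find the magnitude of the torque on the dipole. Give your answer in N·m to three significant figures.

Dipole moment p = qd = (4.30×10⁻⁹ C)(0.00166 m) = 7.138×10⁻¹² C·m.
Torque on an electric dipole: τ = pE sinθ.
τ = (7.138×10⁻¹²)(1.16×10⁴)·sin15° = 2.143×10⁻⁸ N·m.

τ ≈ 2.14×10⁻⁸ N·m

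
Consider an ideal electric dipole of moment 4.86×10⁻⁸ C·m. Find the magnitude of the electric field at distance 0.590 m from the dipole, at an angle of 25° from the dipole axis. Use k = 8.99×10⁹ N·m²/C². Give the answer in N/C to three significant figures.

At angle θ the dipole field magnitude is E = (kp/r³)·√(1 + 3cos²θ).
kp/r³ = (8.99×10⁹)(4.86×10⁻⁸) / (0.590)³ = 2127 N/C.
√(1 + 3cos²25°) = √(1 + 3·0.8214) = √3.4642 ≈ 1.8612.
E ≈ 2127 × 1.861 = 3959 N/C.

E ≈ 3960 N/C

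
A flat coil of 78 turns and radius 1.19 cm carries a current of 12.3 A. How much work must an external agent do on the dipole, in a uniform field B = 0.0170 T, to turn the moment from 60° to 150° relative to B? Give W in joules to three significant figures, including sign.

W ≈ 0.00991 J

m = NIA = NIπa² = 78·(12.3)·π·(0.0119)² = 0.4268 A·m².
W_ext = ΔU = −mB cosθ₂ + mB cosθ₁ = mB(cosθ₁ − cosθ₂).
W = (0.4268)(0.0170)·(cos60° − cos150°) = (0.007256)·(+1.3660) = 0.009911 J.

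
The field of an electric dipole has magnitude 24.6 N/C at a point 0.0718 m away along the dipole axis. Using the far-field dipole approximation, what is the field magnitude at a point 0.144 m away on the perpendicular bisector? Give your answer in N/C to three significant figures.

Dipole fields scale as 1/r³ in the far field.
The axial field is twice the equatorial field at the same r, so the geometry factor is 1/2.
E₂ = E₁ · (1/2) · (r₁/r₂)³ = 24.6 · 0.5 · (0.0718/0.144)³.
(r₁/r₂)³ = (0.4986)³ = 0.124.
E₂ ≈ 1.525 N/C.

E ≈ 1.52 N/C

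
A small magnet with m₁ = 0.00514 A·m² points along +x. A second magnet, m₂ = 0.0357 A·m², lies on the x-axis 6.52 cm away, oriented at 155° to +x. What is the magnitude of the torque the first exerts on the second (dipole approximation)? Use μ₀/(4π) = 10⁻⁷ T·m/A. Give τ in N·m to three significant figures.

τ ≈ 5.60×10⁻⁸ N·m

Dipole B is on the axis of dipole A, so B₁ there is axial: B₁ = (μ₀/4π)·2m₁/r³ along +x.
B₁ = 2(10⁻⁷)(0.00514)/(0.0652)³ = 3.709×10⁻⁶ T.
τ = m₂ B₁ sinθ.
τ = (0.0357)(3.709×10⁻⁶)·sin155° = 5.596×10⁻⁸ N·m.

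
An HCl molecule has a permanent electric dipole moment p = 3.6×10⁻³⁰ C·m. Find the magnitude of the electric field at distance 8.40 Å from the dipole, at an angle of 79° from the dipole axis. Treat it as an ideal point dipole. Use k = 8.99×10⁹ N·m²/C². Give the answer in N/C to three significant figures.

At angle θ the dipole field magnitude is E = (kp/r³)·√(1 + 3cos²θ).
kp/r³ = (8.99×10⁹)(3.60×10⁻³⁰) / (8.40×10⁻¹⁰)³ = 5.460×10⁷ N/C.
√(1 + 3cos²79°) = √(1 + 3·0.0364) = √1.1092 ≈ 1.0532.
E ≈ 5.460×10⁷ × 1.053 = 5.751×10⁷ N/C.

E ≈ 5.75×10⁷ N/C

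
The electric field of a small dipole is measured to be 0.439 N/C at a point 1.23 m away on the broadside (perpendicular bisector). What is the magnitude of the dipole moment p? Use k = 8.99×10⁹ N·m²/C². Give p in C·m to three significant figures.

In the equatorial plane E = kp/r³, so p = Er³/(k).
p = (0.439)·(1.23)³ / (8.99×10⁹) = 9.087×10⁻¹¹ C·m.

p ≈ 9.09×10⁻¹¹ C·m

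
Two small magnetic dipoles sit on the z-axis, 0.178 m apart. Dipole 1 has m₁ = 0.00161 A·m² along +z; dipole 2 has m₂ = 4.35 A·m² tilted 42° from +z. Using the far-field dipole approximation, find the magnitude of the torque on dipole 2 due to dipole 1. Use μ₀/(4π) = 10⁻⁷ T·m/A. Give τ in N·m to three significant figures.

τ ≈ 1.66×10⁻⁷ N·m

Dipole B is on the axis of dipole A, so B₁ there is axial: B₁ = (μ₀/4π)·2m₁/r³ along +z.
B₁ = 2(10⁻⁷)(0.00161)/(0.178)³ = 5.709×10⁻⁸ T.
τ = m₂ B₁ sinθ.
τ = (4.35)(5.709×10⁻⁸)·sin42° = 1.662×10⁻⁷ N·m.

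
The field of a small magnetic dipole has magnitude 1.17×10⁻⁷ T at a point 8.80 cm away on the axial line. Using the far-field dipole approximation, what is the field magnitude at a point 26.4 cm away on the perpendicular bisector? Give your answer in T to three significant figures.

B ≈ 2.17×10⁻⁹ T

Dipole fields scale as 1/r³ in the far field.
The axial field is twice the equatorial field at the same r, so the geometry factor is 1/2.
B₂ = B₁ · (1/2) · (r₁/r₂)³ = 1.17×10⁻⁷ · 0.5 · (8.80/26.4)³.
(r₁/r₂)³ = (0.3333)³ = 0.03704.
B₂ ≈ 2.167×10⁻⁹ T.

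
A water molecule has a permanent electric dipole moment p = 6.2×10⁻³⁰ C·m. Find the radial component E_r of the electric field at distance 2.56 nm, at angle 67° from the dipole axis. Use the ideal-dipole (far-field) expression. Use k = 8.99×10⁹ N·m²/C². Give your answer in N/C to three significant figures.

E_r ≈ 2.60×10⁶ N/C

For a dipole, E_r = (2kp cosθ)/r³.
kp/r³ = (8.99×10⁹)(6.20×10⁻³⁰)/(2.56×10⁻⁹)³ = 3.322×10⁶ N/C.
E_r = 2·3.322×10⁶·cos67° = 2.596×10⁶ N/C.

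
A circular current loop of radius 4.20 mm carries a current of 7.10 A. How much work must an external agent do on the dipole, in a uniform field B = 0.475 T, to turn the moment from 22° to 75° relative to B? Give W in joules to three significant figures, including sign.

Magnetic moment m = IA = Iπa² = (7.10)·π·(0.00420)² = 3.935×10⁻⁴ A·m².
W_ext = ΔU = −mB cosθ₂ + mB cosθ₁ = mB(cosθ₁ − cosθ₂).
W = (3.935×10⁻⁴)(0.475)·(cos22° − cos75°) = (1.869×10⁻⁴)·(+0.6684) = 1.249×10⁻⁴ J.

W ≈ 1.25×10⁻⁴ J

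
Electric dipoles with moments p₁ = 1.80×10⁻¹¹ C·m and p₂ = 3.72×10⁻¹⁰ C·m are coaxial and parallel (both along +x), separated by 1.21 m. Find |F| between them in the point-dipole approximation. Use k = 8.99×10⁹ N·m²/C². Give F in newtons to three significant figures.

F ≈ 1.68×10⁻¹⁰ N

On-axis field of dipole 1 at distance r: E = 2kp₁/r³. Force on dipole 2 is F = p₂·dE/dr (gradient along axis).
dE/dr = −6kp₁/r⁴, so |F| = 6kp₁p₂/r⁴ (attractive for aligned moments).
F = 6(8.99×10⁹)(1.80×10⁻¹¹)(3.72×10⁻¹⁰)/(1.21)⁴ = 1.685×10⁻¹⁰ N.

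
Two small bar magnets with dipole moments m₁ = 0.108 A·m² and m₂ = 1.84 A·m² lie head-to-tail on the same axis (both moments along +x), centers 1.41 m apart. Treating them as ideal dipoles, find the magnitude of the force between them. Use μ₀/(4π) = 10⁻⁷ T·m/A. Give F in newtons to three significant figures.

On-axis B of dipole 1: B = (μ₀/4π)·2m₁/r³. Force on dipole 2: F = m₂·dB/dr.
dB/dr = −(μ₀/4π)·6m₁/r⁴, so |F| = (μ₀/4π)·6m₁m₂/r⁴.
F = 6(10⁻⁷)(0.108)(1.84)/(1.41)⁴ = 3.017×10⁻⁸ N.

F ≈ 3.02×10⁻⁸ N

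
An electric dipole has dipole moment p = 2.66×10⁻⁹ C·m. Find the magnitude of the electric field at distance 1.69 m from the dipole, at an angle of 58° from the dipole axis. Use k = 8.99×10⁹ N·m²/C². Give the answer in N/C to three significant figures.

E ≈ 6.72 N/C

At angle θ the dipole field magnitude is E = (kp/r³)·√(1 + 3cos²θ).
kp/r³ = (8.99×10⁹)(2.66×10⁻⁹) / (1.69)³ = 4.954 N/C.
√(1 + 3cos²58°) = √(1 + 3·0.2808) = √1.8424 ≈ 1.3574.
E ≈ 4.954 × 1.357 = 6.725 N/C.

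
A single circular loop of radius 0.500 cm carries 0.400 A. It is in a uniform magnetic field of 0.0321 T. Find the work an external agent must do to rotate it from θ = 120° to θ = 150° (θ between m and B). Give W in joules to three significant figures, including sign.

Magnetic moment m = IA = Iπa² = (0.400)·π·(0.00500)² = 3.142×10⁻⁵ A·m².
W_ext = ΔU = −mB cosθ₂ + mB cosθ₁ = mB(cosθ₁ − cosθ₂).
W = (3.142×10⁻⁵)(0.0321)·(cos120° − cos150°) = (1.009×10⁻⁶)·(+0.3660) = 3.692×10⁻⁷ J.

W ≈ 3.69×10⁻⁷ J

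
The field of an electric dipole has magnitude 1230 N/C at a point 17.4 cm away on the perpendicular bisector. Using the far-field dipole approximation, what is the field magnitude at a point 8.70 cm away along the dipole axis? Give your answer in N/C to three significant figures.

Dipole fields scale as 1/r³ in the far field.
The axial field is twice the equatorial field at the same r, so the geometry factor is 2/1.
E₂ = E₁ · (2/1) · (r₁/r₂)³ = 1230 · 2 · (17.4/8.70)³.
(r₁/r₂)³ = (2)³ = 8.
E₂ ≈ 1.968×10⁴ N/C.

E ≈ 1.97×10⁴ N/C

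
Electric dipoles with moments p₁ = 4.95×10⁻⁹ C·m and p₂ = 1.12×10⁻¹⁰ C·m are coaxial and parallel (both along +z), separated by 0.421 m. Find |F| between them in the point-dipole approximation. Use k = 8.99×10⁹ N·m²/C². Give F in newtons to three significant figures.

On-axis field of dipole 1 at distance r: E = 2kp₁/r³. Force on dipole 2 is F = p₂·dE/dr (gradient along axis).
dE/dr = −6kp₁/r⁴, so |F| = 6kp₁p₂/r⁴ (attractive for aligned moments).
F = 6(8.99×10⁹)(4.95×10⁻⁹)(1.12×10⁻¹⁰)/(0.421)⁴ = 9.519×10⁻⁷ N.

F ≈ 9.52×10⁻⁷ N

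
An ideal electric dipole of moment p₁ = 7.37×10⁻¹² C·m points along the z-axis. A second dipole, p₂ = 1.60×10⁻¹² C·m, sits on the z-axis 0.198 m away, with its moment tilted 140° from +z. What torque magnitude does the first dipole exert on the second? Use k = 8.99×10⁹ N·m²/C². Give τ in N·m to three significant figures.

τ ≈ 1.76×10⁻¹¹ N·m

The second dipole sits on the axis of the first, so the field there is axial: E₁ = 2kp₁/r³ along +z.
E₁ = 2(8.99×10⁹)(7.37×10⁻¹²)/(0.198)³ = 17.07 N/C.
Torque on the second dipole: τ = p₂ E₁ sinθ.
τ = (1.60×10⁻¹²)(17.07)·sin140° = 1.756×10⁻¹¹ N·m.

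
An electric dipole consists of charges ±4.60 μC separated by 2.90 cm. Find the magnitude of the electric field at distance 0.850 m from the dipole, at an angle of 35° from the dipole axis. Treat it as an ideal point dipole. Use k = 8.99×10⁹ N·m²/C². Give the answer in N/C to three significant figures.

E ≈ 3390 N/C

Dipole moment p = qd = (4.60×10⁻⁶ C)(0.0290 m) = 1.334×10⁻⁷ C·m.
At angle θ the dipole field magnitude is E = (kp/r³)·√(1 + 3cos²θ).
kp/r³ = (8.99×10⁹)(1.334×10⁻⁷) / (0.850)³ = 1953 N/C.
√(1 + 3cos²35°) = √(1 + 3·0.6710) = √3.0130 ≈ 1.7358.
E ≈ 1953 × 1.736 = 3390 N/C.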